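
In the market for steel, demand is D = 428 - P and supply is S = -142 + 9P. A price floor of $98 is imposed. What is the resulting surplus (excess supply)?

Equilibrium price would be P* = 57, so the floor at 98 binds.
At P = 98: D = 330, S = 740.
Surplus = 740 − 330 = 410.

Surplus = 410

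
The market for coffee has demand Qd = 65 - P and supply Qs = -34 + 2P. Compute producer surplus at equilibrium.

Equilibrium: 65 - P = -34 + 2P gives P* = 33, Q* = 32.
Supply starts at P = 17 (where Qs = 0).
PS = ½(33 − 17)(32) = 256.

Producer surplus = 256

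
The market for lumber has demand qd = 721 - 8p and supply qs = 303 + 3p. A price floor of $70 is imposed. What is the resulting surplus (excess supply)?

Surplus = 352

Equilibrium price would be p* = 38, so the floor at 70 binds.
At p = 70: qd = 161, qs = 513.
Surplus = 513 − 161 = 352.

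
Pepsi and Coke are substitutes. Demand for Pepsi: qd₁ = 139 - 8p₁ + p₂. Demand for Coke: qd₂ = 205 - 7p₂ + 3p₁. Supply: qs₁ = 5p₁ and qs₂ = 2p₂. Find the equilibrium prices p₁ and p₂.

p₁ = 728/57, p₂ = 1541/57

Market 1: 139 - 8p₁ + p₂ = 5p₁ → 13p₁ - p₂ = 139.
Market 2: 9p₂ - 3p₁ = 205.
Eliminating p₂: 9×(1) + 1×(2) gives 114p₁ = 1456, so p₁ = 728/57.
Back-substitute into (2): p₂ = (205 + 3×728/57) / 9 = 1541/57.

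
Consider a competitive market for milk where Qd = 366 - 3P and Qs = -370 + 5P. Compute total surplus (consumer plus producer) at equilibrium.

Total surplus = 2160

Equilibrium: 366 - 3P = -370 + 5P gives P* = 92, Q* = 90.
Demand choke price: P = 122; supply starts at P = 74.
CS = ½(122 − 92)(90) = 1350; PS = ½(92 − 74)(90) = 810.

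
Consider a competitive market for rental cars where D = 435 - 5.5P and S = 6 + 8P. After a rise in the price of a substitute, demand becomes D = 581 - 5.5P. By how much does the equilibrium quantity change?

Original equilibrium: P* = 286/9, Q* = 2342/9.
New equilibrium: 581 - 5.5P = 6 + 8P, so 575 = 13.5P and P' = 1150/27; Q' = 581 − 5.5(1150/27) = 9362/27.
Change in quantity: 9362/27 − 2342/9 = 2336/27.

ΔQ = 2336/27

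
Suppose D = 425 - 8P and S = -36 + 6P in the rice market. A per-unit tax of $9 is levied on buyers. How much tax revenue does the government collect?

Pre-tax equilibrium: P* = 461/14, Q* = 1131/7.
Tax on buyers shifts demand to D = 425 − 8(P + 9) = 353 - 8P.
353 - 8P = -36 + 6P gives seller price Ps = 389/14; buyers pay Pb = 389/14 + 9 = 515/14.
New quantity: Q = 425 − 8(515/14) = 915/7.
Revenue = 9 × 915/7 = 8235/7.

Tax revenue = 8235/7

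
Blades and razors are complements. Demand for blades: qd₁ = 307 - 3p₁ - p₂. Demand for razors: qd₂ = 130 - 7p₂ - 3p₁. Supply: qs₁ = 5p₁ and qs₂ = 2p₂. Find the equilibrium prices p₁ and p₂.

p₁ = 2633/69, p₂ = 119/69

Market 1: 307 - 3p₁ - p₂ = 5p₁ → 8p₁ + p₂ = 307.
Market 2: 9p₂ + 3p₁ = 130.
Eliminating p₂: 9×(1) − 1×(2) gives 69p₁ = 2633, so p₁ = 2633/69.
Back-substitute into (2): p₂ = (130 − 3×2633/69) / 9 = 119/69.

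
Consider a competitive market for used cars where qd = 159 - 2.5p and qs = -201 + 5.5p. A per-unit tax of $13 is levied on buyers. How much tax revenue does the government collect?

Tax revenue = 314.03125

Pre-tax equilibrium: p* = 45, q* = 46.5.
Tax on buyers shifts demand to qd = 159 − 2.5(p + 13) = 126.5 - 2.5p.
126.5 - 2.5p = -201 + 5.5p gives seller price ps = 40.9375; buyers pay pb = 40.9375 + 13 = 53.9375.
New quantity: q = 159 − 2.5(53.9375) = 24.15625.
Revenue = 13 × 24.15625 = 314.03125.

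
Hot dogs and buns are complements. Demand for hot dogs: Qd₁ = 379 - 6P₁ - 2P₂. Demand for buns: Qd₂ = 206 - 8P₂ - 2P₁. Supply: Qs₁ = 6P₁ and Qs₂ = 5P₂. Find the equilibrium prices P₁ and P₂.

P₁ = 4515/152, P₂ = 857/76

Market 1: 379 - 6P₁ - 2P₂ = 6P₁ → 12P₁ + 2P₂ = 379.
Market 2: 13P₂ + 2P₁ = 206.
Eliminating P₂: 13×(1) − 2×(2) gives 152P₁ = 4515, so P₁ = 4515/152.
Back-substitute into (2): P₂ = (206 − 2×4515/152) / 13 = 857/76.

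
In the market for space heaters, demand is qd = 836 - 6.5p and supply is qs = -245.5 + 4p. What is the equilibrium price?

p* = 103

Set qd = qs: 836 - 6.5p = -245.5 + 4p.
1081.5 = 10.5p, so p* = 103.
q* = 836 − 6.5(103) = 166.5.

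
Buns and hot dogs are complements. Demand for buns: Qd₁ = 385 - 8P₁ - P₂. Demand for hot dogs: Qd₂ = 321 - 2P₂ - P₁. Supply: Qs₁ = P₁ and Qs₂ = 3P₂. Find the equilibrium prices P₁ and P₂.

Market 1: 385 - 8P₁ - P₂ = P₁ → 9P₁ + P₂ = 385.
Market 2: 5P₂ + P₁ = 321.
Eliminating P₂: 5×(1) − 1×(2) gives 44P₁ = 1604, so P₁ = 401/11.
Back-substitute into (2): P₂ = (321 − 1×401/11) / 5 = 626/11.

P₁ = 401/11, P₂ = 626/11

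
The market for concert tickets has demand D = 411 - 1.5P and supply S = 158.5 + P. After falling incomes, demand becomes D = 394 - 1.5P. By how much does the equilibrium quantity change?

ΔQ = -6.8

Original equilibrium: P* = 101, Q* = 259.5.
New equilibrium: 394 - 1.5P = 158.5 + P, so 235.5 = 2.5P and P' = 94.2; Q' = 394 − 1.5(94.2) = 252.7.
Change in quantity: 252.7 − 259.5 = -6.8.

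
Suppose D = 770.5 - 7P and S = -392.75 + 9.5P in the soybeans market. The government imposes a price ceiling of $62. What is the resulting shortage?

Shortage = 140.25

Equilibrium price would be P* = 70.5, so the ceiling at 62 binds.
At P = 62: D = 770.5 − 7(62) = 336.5, S = -392.75 + 9.5(62) = 196.25.
Shortage = 336.5 − 196.25 = 140.25.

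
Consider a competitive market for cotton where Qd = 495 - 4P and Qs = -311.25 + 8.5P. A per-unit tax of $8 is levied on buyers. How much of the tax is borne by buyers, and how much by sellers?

Pre-tax equilibrium: P* = 64.5, Q* = 237.
Tax on buyers shifts demand to Qd = 495 − 4(P + 8) = 463 - 4P.
463 - 4P = -311.25 + 8.5P gives seller price Ps = 61.94; buyers pay Pb = 61.94 + 8 = 69.94.
New quantity: Q = 495 − 4(69.94) = 215.24.
Buyer burden = 69.94 − 64.5 = 5.44; seller burden = 64.5 − 61.94 = 2.56.

Buyers bear $5.44, sellers bear $2.56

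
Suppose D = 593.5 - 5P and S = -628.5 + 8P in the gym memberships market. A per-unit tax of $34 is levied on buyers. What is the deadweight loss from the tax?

Deadweight loss = 23120/13

Pre-tax equilibrium: P* = 94, Q* = 123.5.
Tax on buyers shifts demand to D = 593.5 − 5(P + 34) = 423.5 - 5P.
423.5 - 5P = -628.5 + 8P gives seller price Ps = 1052/13; buyers pay Pb = 1052/13 + 34 = 1494/13.
New quantity: Q = 593.5 − 5(1494/13) = 491/26.
DWL = ½ × 34 × (123.5 − 491/26) = 23120/13.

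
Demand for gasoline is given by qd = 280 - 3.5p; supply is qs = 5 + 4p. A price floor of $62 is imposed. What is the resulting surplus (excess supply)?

Surplus = 190

Equilibrium price would be p* = 110/3, so the floor at 62 binds.
At p = 62: qd = 63, qs = 253.
Surplus = 253 − 63 = 190.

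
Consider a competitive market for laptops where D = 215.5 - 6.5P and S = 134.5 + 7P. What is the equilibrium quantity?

Set D = S: 215.5 - 6.5P = 134.5 + 7P.
81 = 13.5P, so P* = 6.
Q* = 215.5 − 6.5(6) = 176.5.

Q* = 176.5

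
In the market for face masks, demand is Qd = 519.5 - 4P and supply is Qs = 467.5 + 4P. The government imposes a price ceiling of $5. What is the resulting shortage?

Equilibrium price would be P* = 6.5, so the ceiling at 5 binds.
At P = 5: Qd = 519.5 − 4(5) = 499.5, Qs = 467.5 + 4(5) = 487.5.
Shortage = 499.5 − 487.5 = 12.

Shortage = 12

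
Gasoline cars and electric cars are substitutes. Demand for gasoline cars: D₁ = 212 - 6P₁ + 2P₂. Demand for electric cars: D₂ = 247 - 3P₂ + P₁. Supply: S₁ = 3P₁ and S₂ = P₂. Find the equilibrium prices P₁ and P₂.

P₁ = 671/17, P₂ = 2435/34

Market 1: 212 - 6P₁ + 2P₂ = 3P₁ → 9P₁ - 2P₂ = 212.
Market 2: 4P₂ - P₁ = 247.
Eliminating P₂: 4×(1) + 2×(2) gives 34P₁ = 1342, so P₁ = 671/17.
Back-substitute into (2): P₂ = (247 + 1×671/17) / 4 = 2435/34.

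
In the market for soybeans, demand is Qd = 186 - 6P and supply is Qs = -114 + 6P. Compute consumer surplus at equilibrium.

Consumer surplus = 108

Equilibrium: 186 - 6P = -114 + 6P gives P* = 25, Q* = 36.
Demand choke price (Qd = 0): P = 31.
CS = ½(31 − 25)(36) = 108.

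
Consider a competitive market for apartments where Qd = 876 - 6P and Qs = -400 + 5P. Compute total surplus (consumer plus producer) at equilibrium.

Equilibrium: 876 - 6P = -400 + 5P gives P* = 116, Q* = 180.
Demand choke price: P = 146; supply starts at P = 80.
CS = ½(146 − 116)(180) = 2700; PS = ½(116 − 80)(180) = 3240.

Total surplus = 5940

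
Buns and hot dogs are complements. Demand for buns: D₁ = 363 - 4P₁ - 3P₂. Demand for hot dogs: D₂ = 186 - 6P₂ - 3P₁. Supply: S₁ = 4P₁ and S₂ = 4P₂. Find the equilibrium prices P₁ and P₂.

P₁ = 3072/71, P₂ = 399/71

Market 1: 363 - 4P₁ - 3P₂ = 4P₁ → 8P₁ + 3P₂ = 363.
Market 2: 10P₂ + 3P₁ = 186.
Eliminating P₂: 10×(1) − 3×(2) gives 71P₁ = 3072, so P₁ = 3072/71.
Back-substitute into (2): P₂ = (186 − 3×3072/71) / 10 = 399/71.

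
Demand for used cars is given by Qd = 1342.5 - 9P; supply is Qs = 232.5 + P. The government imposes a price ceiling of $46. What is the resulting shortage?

Equilibrium price would be P* = 111, so the ceiling at 46 binds.
At P = 46: Qd = 1342.5 − 9(46) = 928.5, Qs = 232.5 + 1(46) = 278.5.
Shortage = 928.5 − 278.5 = 650.

Shortage = 650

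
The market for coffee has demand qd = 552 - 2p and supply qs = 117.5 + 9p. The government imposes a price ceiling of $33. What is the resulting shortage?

Equilibrium price would be p* = 39.5, so the ceiling at 33 binds.
At p = 33: qd = 552 − 2(33) = 486, qs = 117.5 + 9(33) = 414.5.
Shortage = 486 − 414.5 = 71.5.

Shortage = 71.5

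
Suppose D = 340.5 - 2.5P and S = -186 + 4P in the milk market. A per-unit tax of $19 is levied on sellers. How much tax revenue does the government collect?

Pre-tax equilibrium: P* = 81, Q* = 138.
Tax on sellers shifts supply to S = -186 + 4(P − 19) = -262 + 4P.
340.5 - 2.5P = -262 + 4P gives buyer price Pb = 1205/13; sellers receive Ps = 1205/13 − 19 = 958/13.
New quantity: Q = 340.5 − 2.5(1205/13) = 1414/13.
Revenue = 19 × 1414/13 = 26866/13.

Tax revenue = 26866/13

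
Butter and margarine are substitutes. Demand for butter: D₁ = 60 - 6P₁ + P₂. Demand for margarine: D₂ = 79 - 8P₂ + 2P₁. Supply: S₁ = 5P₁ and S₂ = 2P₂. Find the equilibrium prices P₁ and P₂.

P₁ = 679/108, P₂ = 989/108

Market 1: 60 - 6P₁ + P₂ = 5P₁ → 11P₁ - P₂ = 60.
Market 2: 10P₂ - 2P₁ = 79.
Eliminating P₂: 10×(1) + 1×(2) gives 108P₁ = 679, so P₁ = 679/108.
Back-substitute into (2): P₂ = (79 + 2×679/108) / 10 = 989/108.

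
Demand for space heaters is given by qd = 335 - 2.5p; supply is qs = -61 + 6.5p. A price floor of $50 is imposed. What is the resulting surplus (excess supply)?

Surplus = 54

Equilibrium price would be p* = 44, so the floor at 50 binds.
At p = 50: qd = 210, qs = 264.
Surplus = 264 − 210 = 54.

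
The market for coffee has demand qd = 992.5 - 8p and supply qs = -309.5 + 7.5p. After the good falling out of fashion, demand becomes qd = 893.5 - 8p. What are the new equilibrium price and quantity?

Original equilibrium: p* = 84, q* = 320.5.
New equilibrium: 893.5 - 8p = -309.5 + 7.5p, so 1203 = 15.5p and p' = 2406/31; q' = 893.5 − 8(2406/31) = 16901/62.

p' = 2406/31, q' = 16901/62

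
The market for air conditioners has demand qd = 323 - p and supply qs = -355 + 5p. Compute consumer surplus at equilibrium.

Consumer surplus = 22050

Equilibrium: 323 - p = -355 + 5p gives p* = 113, q* = 210.
Demand choke price (qd = 0): p = 323.
CS = ½(323 − 113)(210) = 22050.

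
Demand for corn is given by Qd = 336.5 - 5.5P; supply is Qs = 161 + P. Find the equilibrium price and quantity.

P* = 27, Q* = 188

Set Qd = Qs: 336.5 - 5.5P = 161 + P.
175.5 = 6.5P, so P* = 27.
Q* = 336.5 − 5.5(27) = 188.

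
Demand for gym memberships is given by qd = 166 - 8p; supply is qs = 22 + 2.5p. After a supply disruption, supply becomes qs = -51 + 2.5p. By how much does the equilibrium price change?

Δp = 146/21

Original equilibrium: p* = 96/7, q* = 394/7.
New equilibrium: 166 - 8p = -51 + 2.5p, so 217 = 10.5p and p' = 62/3; q' = 166 − 8(62/3) = 2/3.
Change in price: 62/3 − 96/7 = 146/21.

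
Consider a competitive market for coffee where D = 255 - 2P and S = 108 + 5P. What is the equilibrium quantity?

Q* = 213

Set D = S: 255 - 2P = 108 + 5P.
147 = 7P, so P* = 21.
Q* = 255 − 2(21) = 213.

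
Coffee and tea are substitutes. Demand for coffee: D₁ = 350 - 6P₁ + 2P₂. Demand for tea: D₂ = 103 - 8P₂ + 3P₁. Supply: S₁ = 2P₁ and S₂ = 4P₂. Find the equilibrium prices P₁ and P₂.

Market 1: 350 - 6P₁ + 2P₂ = 2P₁ → 8P₁ - 2P₂ = 350.
Market 2: 12P₂ - 3P₁ = 103.
Eliminating P₂: 12×(1) + 2×(2) gives 90P₁ = 4406, so P₁ = 2203/45.
Back-substitute into (2): P₂ = (103 + 3×2203/45) / 12 = 937/45.

P₁ = 2203/45, P₂ = 937/45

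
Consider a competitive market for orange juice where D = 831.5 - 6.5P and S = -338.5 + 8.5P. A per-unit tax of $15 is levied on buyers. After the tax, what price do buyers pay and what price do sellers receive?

Buyers pay $86.5, sellers receive $71.5

Pre-tax equilibrium: P* = 78, Q* = 324.5.
Tax on buyers shifts demand to D = 831.5 − 6.5(P + 15) = 734 - 6.5P.
734 - 6.5P = -338.5 + 8.5P gives seller price Ps = 71.5; buyers pay Pb = 71.5 + 15 = 86.5.
New quantity: Q = 831.5 − 6.5(86.5) = 269.25.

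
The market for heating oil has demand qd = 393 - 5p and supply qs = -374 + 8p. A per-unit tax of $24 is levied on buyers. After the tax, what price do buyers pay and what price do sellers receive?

Buyers pay 959/13, sellers receive 647/13

Pre-tax equilibrium: p* = 59, q* = 98.
Tax on buyers shifts demand to qd = 393 − 5(p + 24) = 273 - 5p.
273 - 5p = -374 + 8p gives seller price ps = 647/13; buyers pay pb = 647/13 + 24 = 959/13.
New quantity: q = 393 − 5(959/13) = 314/13.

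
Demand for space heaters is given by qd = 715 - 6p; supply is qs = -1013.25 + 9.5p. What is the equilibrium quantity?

Set qd = qs: 715 - 6p = -1013.25 + 9.5p.
1728.25 = 15.5p, so p* = 111.5.
q* = 715 − 6(111.5) = 46.

q* = 46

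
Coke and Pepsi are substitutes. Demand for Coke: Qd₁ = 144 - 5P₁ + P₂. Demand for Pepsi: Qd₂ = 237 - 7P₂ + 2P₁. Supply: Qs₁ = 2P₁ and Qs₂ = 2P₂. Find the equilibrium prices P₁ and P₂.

Market 1: 144 - 5P₁ + P₂ = 2P₁ → 7P₁ - P₂ = 144.
Market 2: 9P₂ - 2P₁ = 237.
Eliminating P₂: 9×(1) + 1×(2) gives 61P₁ = 1533, so P₁ = 1533/61.
Back-substitute into (2): P₂ = (237 + 2×1533/61) / 9 = 1947/61.

P₁ = 1533/61, P₂ = 1947/61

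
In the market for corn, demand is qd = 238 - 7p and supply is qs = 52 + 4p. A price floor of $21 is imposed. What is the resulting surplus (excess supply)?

Surplus = 45

Equilibrium price would be p* = 186/11, so the floor at 21 binds.
At p = 21: qd = 91, qs = 136.
Surplus = 136 − 91 = 45.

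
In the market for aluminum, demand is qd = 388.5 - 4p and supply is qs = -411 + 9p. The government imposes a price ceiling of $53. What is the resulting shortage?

Equilibrium price would be p* = 61.5, so the ceiling at 53 binds.
At p = 53: qd = 388.5 − 4(53) = 176.5, qs = -411 + 9(53) = 66.
Shortage = 176.5 − 66 = 110.5.

Shortage = 110.5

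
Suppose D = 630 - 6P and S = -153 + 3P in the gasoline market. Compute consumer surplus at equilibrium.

Consumer surplus = 972

Equilibrium: 630 - 6P = -153 + 3P gives P* = 87, Q* = 108.
Demand choke price (D = 0): P = 105.
CS = ½(105 − 87)(108) = 972.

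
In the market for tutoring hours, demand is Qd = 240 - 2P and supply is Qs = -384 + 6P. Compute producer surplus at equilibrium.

Equilibrium: 240 - 2P = -384 + 6P gives P* = 78, Q* = 84.
Supply starts at P = 64 (where Qs = 0).
PS = ½(78 − 64)(84) = 588.

Producer surplus = 588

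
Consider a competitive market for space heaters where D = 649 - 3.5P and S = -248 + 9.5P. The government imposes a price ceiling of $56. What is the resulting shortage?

Equilibrium price would be P* = 69, so the ceiling at 56 binds.
At P = 56: D = 649 − 3.5(56) = 453, S = -248 + 9.5(56) = 284.
Shortage = 453 − 284 = 169.

Shortage = 169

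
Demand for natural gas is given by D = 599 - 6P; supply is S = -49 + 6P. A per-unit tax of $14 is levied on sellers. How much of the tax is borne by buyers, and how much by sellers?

Buyers bear $7, sellers bear $7

Pre-tax equilibrium: P* = 54, Q* = 275.
Tax on sellers shifts supply to S = -49 + 6(P − 14) = -133 + 6P.
599 - 6P = -133 + 6P gives buyer price Pb = 61; sellers receive Ps = 61 − 14 = 47.
New quantity: Q = 599 − 6(61) = 233.
Buyer burden = 61 − 54 = 7; seller burden = 54 − 47 = 7.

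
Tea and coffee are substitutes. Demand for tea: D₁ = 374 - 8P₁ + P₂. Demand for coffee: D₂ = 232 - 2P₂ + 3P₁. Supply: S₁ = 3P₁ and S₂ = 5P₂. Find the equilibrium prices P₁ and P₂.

P₁ = 1425/37, P₂ = 1837/37

Market 1: 374 - 8P₁ + P₂ = 3P₁ → 11P₁ - P₂ = 374.
Market 2: 7P₂ - 3P₁ = 232.
Eliminating P₂: 7×(1) + 1×(2) gives 74P₁ = 2850, so P₁ = 1425/37.
Back-substitute into (2): P₂ = (232 + 3×1425/37) / 7 = 1837/37.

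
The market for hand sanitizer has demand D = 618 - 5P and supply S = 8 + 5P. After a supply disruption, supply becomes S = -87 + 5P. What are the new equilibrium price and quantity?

Original equilibrium: P* = 61, Q* = 313.
New equilibrium: 618 - 5P = -87 + 5P, so 705 = 10P and P' = 70.5; Q' = 618 − 5(70.5) = 265.5.

P' = 70.5, Q' = 265.5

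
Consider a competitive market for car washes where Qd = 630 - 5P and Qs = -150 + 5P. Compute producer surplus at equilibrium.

Equilibrium: 630 - 5P = -150 + 5P gives P* = 78, Q* = 240.
Supply starts at P = 30 (where Qs = 0).
PS = ½(78 − 30)(240) = 5760.

Producer surplus = 5760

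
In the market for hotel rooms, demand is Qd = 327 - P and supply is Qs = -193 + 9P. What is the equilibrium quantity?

Q* = 275

Set Qd = Qs: 327 - P = -193 + 9P.
520 = 10P, so P* = 52.
Q* = 327 − 1(52) = 275.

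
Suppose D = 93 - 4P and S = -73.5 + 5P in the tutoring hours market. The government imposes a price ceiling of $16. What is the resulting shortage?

Shortage = 22.5

Equilibrium price would be P* = 18.5, so the ceiling at 16 binds.
At P = 16: D = 93 − 4(16) = 29, S = -73.5 + 5(16) = 6.5.
Shortage = 29 − 6.5 = 22.5.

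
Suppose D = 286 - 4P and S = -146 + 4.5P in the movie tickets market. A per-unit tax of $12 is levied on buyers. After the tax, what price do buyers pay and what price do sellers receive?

Buyers pay 972/17, sellers receive 768/17

Pre-tax equilibrium: P* = 864/17, Q* = 1406/17.
Tax on buyers shifts demand to D = 286 − 4(P + 12) = 238 - 4P.
238 - 4P = -146 + 4.5P gives seller price Ps = 768/17; buyers pay Pb = 768/17 + 12 = 972/17.
New quantity: Q = 286 − 4(972/17) = 974/17.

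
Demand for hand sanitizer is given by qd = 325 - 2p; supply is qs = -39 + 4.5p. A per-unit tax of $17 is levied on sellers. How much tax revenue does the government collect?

Pre-tax equilibrium: p* = 56, q* = 213.
Tax on sellers shifts supply to qs = -39 + 4.5(p − 17) = -115.5 + 4.5p.
325 - 2p = -115.5 + 4.5p gives buyer price pb = 881/13; sellers receive ps = 881/13 − 17 = 660/13.
New quantity: q = 325 − 2(881/13) = 2463/13.
Revenue = 17 × 2463/13 = 41871/13.

Tax revenue = 41871/13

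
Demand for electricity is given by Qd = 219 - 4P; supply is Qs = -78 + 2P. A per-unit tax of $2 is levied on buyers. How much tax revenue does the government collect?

Pre-tax equilibrium: P* = 49.5, Q* = 21.
Tax on buyers shifts demand to Qd = 219 − 4(P + 2) = 211 - 4P.
211 - 4P = -78 + 2P gives seller price Ps = 289/6; buyers pay Pb = 289/6 + 2 = 301/6.
New quantity: Q = 219 − 4(301/6) = 55/3.
Revenue = 2 × 55/3 = 110/3.

Tax revenue = 110/3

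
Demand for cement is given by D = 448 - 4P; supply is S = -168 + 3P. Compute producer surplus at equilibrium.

Equilibrium: 448 - 4P = -168 + 3P gives P* = 88, Q* = 96.
Supply starts at P = 56 (where S = 0).
PS = ½(88 − 56)(96) = 1536.

Producer surplus = 1536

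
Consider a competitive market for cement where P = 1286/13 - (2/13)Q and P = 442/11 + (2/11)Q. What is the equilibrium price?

Set the two price expressions equal: 1286/13 - (2/13)Q = 442/11 + (2/11)Q.
8400/143 = (48/143)Q, so Q* = 175.
P* = 1286/13 − (2/13)(175) = 72.

P* = 72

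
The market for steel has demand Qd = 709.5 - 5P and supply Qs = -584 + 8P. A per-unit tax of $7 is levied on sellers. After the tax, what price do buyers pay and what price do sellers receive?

Buyers pay 2699/26, sellers receive 2517/26

Pre-tax equilibrium: P* = 99.5, Q* = 212.
Tax on sellers shifts supply to Qs = -584 + 8(P − 7) = -640 + 8P.
709.5 - 5P = -640 + 8P gives buyer price Pb = 2699/26; sellers receive Ps = 2699/26 − 7 = 2517/26.
New quantity: Q = 709.5 − 5(2699/26) = 2476/13.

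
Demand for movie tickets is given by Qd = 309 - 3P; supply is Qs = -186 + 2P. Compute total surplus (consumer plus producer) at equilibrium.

Total surplus = 60

Equilibrium: 309 - 3P = -186 + 2P gives P* = 99, Q* = 12.
Demand choke price: P = 103; supply starts at P = 93.
CS = ½(103 − 99)(12) = 24; PS = ½(99 − 93)(12) = 36.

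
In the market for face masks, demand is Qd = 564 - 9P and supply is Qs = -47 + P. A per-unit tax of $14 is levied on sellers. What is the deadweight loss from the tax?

Deadweight loss = 88.2

Pre-tax equilibrium: P* = 61.1, Q* = 14.1.
Tax on sellers shifts supply to Qs = -47 + 1(P − 14) = -61 + P.
564 - 9P = -61 + P gives buyer price Pb = 62.5; sellers receive Ps = 62.5 − 14 = 48.5.
New quantity: Q = 564 − 9(62.5) = 1.5.
DWL = ½ × 14 × (14.1 − 1.5) = 88.2.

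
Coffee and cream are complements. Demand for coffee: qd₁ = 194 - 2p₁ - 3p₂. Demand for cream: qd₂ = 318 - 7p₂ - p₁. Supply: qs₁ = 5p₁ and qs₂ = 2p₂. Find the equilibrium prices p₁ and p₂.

Market 1: 194 - 2p₁ - 3p₂ = 5p₁ → 7p₁ + 3p₂ = 194.
Market 2: 9p₂ + p₁ = 318.
Eliminating p₂: 9×(1) − 3×(2) gives 60p₁ = 792, so p₁ = 13.2.
Back-substitute into (2): p₂ = (318 − 1×13.2) / 9 = 508/15.

p₁ = 13.2, p₂ = 508/15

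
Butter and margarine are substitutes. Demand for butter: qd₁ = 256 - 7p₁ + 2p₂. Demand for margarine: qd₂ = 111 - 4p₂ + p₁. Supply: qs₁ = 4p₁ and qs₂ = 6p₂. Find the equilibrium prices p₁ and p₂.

p₁ = 1391/54, p₂ = 1477/108

Market 1: 256 - 7p₁ + 2p₂ = 4p₁ → 11p₁ - 2p₂ = 256.
Market 2: 10p₂ - p₁ = 111.
Eliminating p₂: 10×(1) + 2×(2) gives 108p₁ = 2782, so p₁ = 1391/54.
Back-substitute into (2): p₂ = (111 + 1×1391/54) / 10 = 1477/108.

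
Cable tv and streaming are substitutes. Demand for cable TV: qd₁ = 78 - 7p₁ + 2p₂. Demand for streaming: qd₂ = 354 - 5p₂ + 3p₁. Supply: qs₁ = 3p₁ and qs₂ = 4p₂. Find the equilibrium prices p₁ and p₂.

p₁ = 235/14, p₂ = 629/14

Market 1: 78 - 7p₁ + 2p₂ = 3p₁ → 10p₁ - 2p₂ = 78.
Market 2: 9p₂ - 3p₁ = 354.
Eliminating p₂: 9×(1) + 2×(2) gives 84p₁ = 1410, so p₁ = 235/14.
Back-substitute into (2): p₂ = (354 + 3×235/14) / 9 = 629/14.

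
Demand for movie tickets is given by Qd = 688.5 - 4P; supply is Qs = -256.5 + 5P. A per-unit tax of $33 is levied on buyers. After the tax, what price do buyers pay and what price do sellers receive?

Buyers pay 370/3, sellers receive 271/3

Pre-tax equilibrium: P* = 105, Q* = 268.5.
Tax on buyers shifts demand to Qd = 688.5 − 4(P + 33) = 556.5 - 4P.
556.5 - 4P = -256.5 + 5P gives seller price Ps = 271/3; buyers pay Pb = 271/3 + 33 = 370/3.
New quantity: Q = 688.5 − 4(370/3) = 1171/6.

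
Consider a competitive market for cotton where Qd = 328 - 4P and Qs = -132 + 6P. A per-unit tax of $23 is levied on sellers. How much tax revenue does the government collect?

Tax revenue = 2042.4

Pre-tax equilibrium: P* = 46, Q* = 144.
Tax on sellers shifts supply to Qs = -132 + 6(P − 23) = -270 + 6P.
328 - 4P = -270 + 6P gives buyer price Pb = 59.8; sellers receive Ps = 59.8 − 23 = 36.8.
New quantity: Q = 328 − 4(59.8) = 88.8.
Revenue = 23 × 88.8 = 2042.4.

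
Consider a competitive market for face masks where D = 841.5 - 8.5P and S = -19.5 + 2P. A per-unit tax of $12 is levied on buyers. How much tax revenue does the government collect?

Pre-tax equilibrium: P* = 82, Q* = 144.5.
Tax on buyers shifts demand to D = 841.5 − 8.5(P + 12) = 739.5 - 8.5P.
739.5 - 8.5P = -19.5 + 2P gives seller price Ps = 506/7; buyers pay Pb = 506/7 + 12 = 590/7.
New quantity: Q = 841.5 − 8.5(590/7) = 1751/14.
Revenue = 12 × 1751/14 = 10506/7.

Tax revenue = 10506/7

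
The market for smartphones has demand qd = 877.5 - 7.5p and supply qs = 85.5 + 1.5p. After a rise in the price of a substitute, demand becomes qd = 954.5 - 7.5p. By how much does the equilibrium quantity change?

Original equilibrium: p* = 88, q* = 217.5.
New equilibrium: 954.5 - 7.5p = 85.5 + 1.5p, so 869 = 9p and p' = 869/9; q' = 954.5 − 7.5(869/9) = 691/3.
Change in quantity: 691/3 − 217.5 = 77/6.

Δq = 77/6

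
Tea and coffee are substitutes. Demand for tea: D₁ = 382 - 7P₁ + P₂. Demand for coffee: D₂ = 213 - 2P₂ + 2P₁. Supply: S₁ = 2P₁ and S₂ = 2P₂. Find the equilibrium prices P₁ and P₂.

Market 1: 382 - 7P₁ + P₂ = 2P₁ → 9P₁ - P₂ = 382.
Market 2: 4P₂ - 2P₁ = 213.
Eliminating P₂: 4×(1) + 1×(2) gives 34P₁ = 1741, so P₁ = 1741/34.
Back-substitute into (2): P₂ = (213 + 2×1741/34) / 4 = 2681/34.

P₁ = 1741/34, P₂ = 2681/34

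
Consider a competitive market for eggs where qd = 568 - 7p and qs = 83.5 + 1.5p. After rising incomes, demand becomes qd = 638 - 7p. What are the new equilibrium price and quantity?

Original equilibrium: p* = 57, q* = 169.
New equilibrium: 638 - 7p = 83.5 + 1.5p, so 554.5 = 8.5p and p' = 1109/17; q' = 638 − 7(1109/17) = 3083/17.

p' = 1109/17, q' = 3083/17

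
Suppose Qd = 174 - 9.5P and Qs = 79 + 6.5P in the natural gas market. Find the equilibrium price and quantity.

Set Qd = Qs: 174 - 9.5P = 79 + 6.5P.
95 = 16P, so P* = 5.9375.
Q* = 174 − 9.5(5.9375) = 117.59375.

P* = 5.9375, Q* = 117.59375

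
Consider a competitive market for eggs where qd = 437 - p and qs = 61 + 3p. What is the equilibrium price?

Set qd = qs: 437 - p = 61 + 3p.
376 = 4p, so p* = 94.
q* = 437 − 1(94) = 343.

p* = 94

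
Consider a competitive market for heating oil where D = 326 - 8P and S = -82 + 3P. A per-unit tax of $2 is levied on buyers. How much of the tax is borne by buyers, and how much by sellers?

Pre-tax equilibrium: P* = 408/11, Q* = 322/11.
Tax on buyers shifts demand to D = 326 − 8(P + 2) = 310 - 8P.
310 - 8P = -82 + 3P gives seller price Ps = 392/11; buyers pay Pb = 392/11 + 2 = 414/11.
New quantity: Q = 326 − 8(414/11) = 274/11.
Buyer burden = 414/11 − 408/11 = 6/11; seller burden = 408/11 − 392/11 = 16/11.

Buyers bear 6/11, sellers bear 16/11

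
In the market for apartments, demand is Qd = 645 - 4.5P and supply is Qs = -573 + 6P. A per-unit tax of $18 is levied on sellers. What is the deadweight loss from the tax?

Deadweight loss = 2916/7

Pre-tax equilibrium: P* = 116, Q* = 123.
Tax on sellers shifts supply to Qs = -573 + 6(P − 18) = -681 + 6P.
645 - 4.5P = -681 + 6P gives buyer price Pb = 884/7; sellers receive Ps = 884/7 − 18 = 758/7.
New quantity: Q = 645 − 4.5(884/7) = 537/7.
DWL = ½ × 18 × (123 − 537/7) = 2916/7.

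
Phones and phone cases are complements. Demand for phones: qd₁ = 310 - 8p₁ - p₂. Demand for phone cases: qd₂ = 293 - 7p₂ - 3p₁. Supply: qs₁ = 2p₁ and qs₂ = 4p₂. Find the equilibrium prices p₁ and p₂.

Market 1: 310 - 8p₁ - p₂ = 2p₁ → 10p₁ + p₂ = 310.
Market 2: 11p₂ + 3p₁ = 293.
Eliminating p₂: 11×(1) − 1×(2) gives 107p₁ = 3117, so p₁ = 3117/107.
Back-substitute into (2): p₂ = (293 − 3×3117/107) / 11 = 2000/107.

p₁ = 3117/107, p₂ = 2000/107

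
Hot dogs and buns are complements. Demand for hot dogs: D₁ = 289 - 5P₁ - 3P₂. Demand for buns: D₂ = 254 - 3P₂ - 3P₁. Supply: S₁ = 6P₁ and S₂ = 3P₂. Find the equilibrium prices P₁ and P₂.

P₁ = 324/19, P₂ = 1927/57

Market 1: 289 - 5P₁ - 3P₂ = 6P₁ → 11P₁ + 3P₂ = 289.
Market 2: 6P₂ + 3P₁ = 254.
Eliminating P₂: 6×(1) − 3×(2) gives 57P₁ = 972, so P₁ = 324/19.
Back-substitute into (2): P₂ = (254 − 3×324/19) / 6 = 1927/57.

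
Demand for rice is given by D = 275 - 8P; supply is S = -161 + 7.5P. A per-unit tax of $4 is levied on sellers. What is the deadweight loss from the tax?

Pre-tax equilibrium: P* = 872/31, Q* = 1549/31.
Tax on sellers shifts supply to S = -161 + 7.5(P − 4) = -191 + 7.5P.
275 - 8P = -191 + 7.5P gives buyer price Pb = 932/31; sellers receive Ps = 932/31 − 4 = 808/31.
New quantity: Q = 275 − 8(932/31) = 1069/31.
DWL = ½ × 4 × (1549/31 − 1069/31) = 960/31.

Deadweight loss = 960/31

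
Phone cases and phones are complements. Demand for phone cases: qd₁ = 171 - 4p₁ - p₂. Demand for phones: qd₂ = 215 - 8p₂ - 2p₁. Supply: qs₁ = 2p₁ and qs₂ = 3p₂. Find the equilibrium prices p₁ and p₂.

Market 1: 171 - 4p₁ - p₂ = 2p₁ → 6p₁ + p₂ = 171.
Market 2: 11p₂ + 2p₁ = 215.
Eliminating p₂: 11×(1) − 1×(2) gives 64p₁ = 1666, so p₁ = 26.03125.
Back-substitute into (2): p₂ = (215 − 2×26.03125) / 11 = 14.8125.

p₁ = 26.03125, p₂ = 14.8125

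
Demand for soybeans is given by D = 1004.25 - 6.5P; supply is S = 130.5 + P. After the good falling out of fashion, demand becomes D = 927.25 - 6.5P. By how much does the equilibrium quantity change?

Original equilibrium: P* = 116.5, Q* = 247.
New equilibrium: 927.25 - 6.5P = 130.5 + P, so 796.75 = 7.5P and P' = 3187/30; Q' = 927.25 − 6.5(3187/30) = 3551/15.
Change in quantity: 3551/15 − 247 = -154/15.

ΔQ = -154/15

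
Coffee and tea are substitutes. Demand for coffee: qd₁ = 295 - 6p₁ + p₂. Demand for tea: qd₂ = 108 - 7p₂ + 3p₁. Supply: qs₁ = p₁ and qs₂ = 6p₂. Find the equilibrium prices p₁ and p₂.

p₁ = 3943/88, p₂ = 1641/88

Market 1: 295 - 6p₁ + p₂ = p₁ → 7p₁ - p₂ = 295.
Market 2: 13p₂ - 3p₁ = 108.
Eliminating p₂: 13×(1) + 1×(2) gives 88p₁ = 3943, so p₁ = 3943/88.
Back-substitute into (2): p₂ = (108 + 3×3943/88) / 13 = 1641/88.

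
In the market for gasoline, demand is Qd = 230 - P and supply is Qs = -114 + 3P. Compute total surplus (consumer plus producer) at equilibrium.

Total surplus = 13824

Equilibrium: 230 - P = -114 + 3P gives P* = 86, Q* = 144.
Demand choke price: P = 230; supply starts at P = 38.
CS = ½(230 − 86)(144) = 10368; PS = ½(86 − 38)(144) = 3456.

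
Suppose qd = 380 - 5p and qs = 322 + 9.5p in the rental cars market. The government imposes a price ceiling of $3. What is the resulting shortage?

Equilibrium price would be p* = 4, so the ceiling at 3 binds.
At p = 3: qd = 380 − 5(3) = 365, qs = 322 + 9.5(3) = 350.5.
Shortage = 365 − 350.5 = 14.5.

Shortage = 14.5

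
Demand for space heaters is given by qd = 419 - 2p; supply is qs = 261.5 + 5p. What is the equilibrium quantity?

q* = 374

Set qd = qs: 419 - 2p = 261.5 + 5p.
157.5 = 7p, so p* = 22.5.
q* = 419 − 2(22.5) = 374.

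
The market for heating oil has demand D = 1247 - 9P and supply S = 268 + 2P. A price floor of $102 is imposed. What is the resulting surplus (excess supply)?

Equilibrium price would be P* = 89, so the floor at 102 binds.
At P = 102: D = 329, S = 472.
Surplus = 472 − 329 = 143.

Surplus = 143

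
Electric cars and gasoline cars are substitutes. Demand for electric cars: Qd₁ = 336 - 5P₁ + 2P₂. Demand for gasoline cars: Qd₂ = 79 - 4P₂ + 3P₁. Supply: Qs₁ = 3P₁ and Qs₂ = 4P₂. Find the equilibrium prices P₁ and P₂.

Market 1: 336 - 5P₁ + 2P₂ = 3P₁ → 8P₁ - 2P₂ = 336.
Market 2: 8P₂ - 3P₁ = 79.
Eliminating P₂: 8×(1) + 2×(2) gives 58P₁ = 2846, so P₁ = 1423/29.
Back-substitute into (2): P₂ = (79 + 3×1423/29) / 8 = 820/29.

P₁ = 1423/29, P₂ = 820/29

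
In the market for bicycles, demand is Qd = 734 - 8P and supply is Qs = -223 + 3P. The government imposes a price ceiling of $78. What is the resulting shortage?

Shortage = 99

Equilibrium price would be P* = 87, so the ceiling at 78 binds.
At P = 78: Qd = 734 − 8(78) = 110, Qs = -223 + 3(78) = 11.
Shortage = 110 − 11 = 99.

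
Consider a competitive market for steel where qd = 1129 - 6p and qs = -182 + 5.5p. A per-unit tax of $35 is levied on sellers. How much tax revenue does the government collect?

Tax revenue = 277375/23

Pre-tax equilibrium: p* = 114, q* = 445.
Tax on sellers shifts supply to qs = -182 + 5.5(p − 35) = -374.5 + 5.5p.
1129 - 6p = -374.5 + 5.5p gives buyer price pb = 3007/23; sellers receive ps = 3007/23 − 35 = 2202/23.
New quantity: q = 1129 − 6(3007/23) = 7925/23.
Revenue = 35 × 7925/23 = 277375/23.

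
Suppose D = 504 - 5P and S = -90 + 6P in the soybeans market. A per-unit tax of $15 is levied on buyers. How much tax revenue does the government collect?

Tax revenue = 31860/11

Pre-tax equilibrium: P* = 54, Q* = 234.
Tax on buyers shifts demand to D = 504 − 5(P + 15) = 429 - 5P.
429 - 5P = -90 + 6P gives seller price Ps = 519/11; buyers pay Pb = 519/11 + 15 = 684/11.
New quantity: Q = 504 − 5(684/11) = 2124/11.
Revenue = 15 × 2124/11 = 31860/11.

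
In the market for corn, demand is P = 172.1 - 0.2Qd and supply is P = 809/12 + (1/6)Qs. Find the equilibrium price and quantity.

P* = 115, Q* = 285.5

Set the two price expressions equal: 172.1 - 0.2Q = 809/12 + (1/6)Q.
6281/60 = (11/30)Q, so Q* = 285.5.
P* = 172.1 − (0.2)(285.5) = 115.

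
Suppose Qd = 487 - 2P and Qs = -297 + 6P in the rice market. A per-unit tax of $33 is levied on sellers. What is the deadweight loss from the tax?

Pre-tax equilibrium: P* = 98, Q* = 291.
Tax on sellers shifts supply to Qs = -297 + 6(P − 33) = -495 + 6P.
487 - 2P = -495 + 6P gives buyer price Pb = 122.75; sellers receive Ps = 122.75 − 33 = 89.75.
New quantity: Q = 487 − 2(122.75) = 241.5.
DWL = ½ × 33 × (291 − 241.5) = 816.75.

Deadweight loss = 816.75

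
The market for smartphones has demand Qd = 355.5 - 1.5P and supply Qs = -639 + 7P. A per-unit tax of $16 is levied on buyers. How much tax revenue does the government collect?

Tax revenue = 43584/17

Pre-tax equilibrium: P* = 117, Q* = 180.
Tax on buyers shifts demand to Qd = 355.5 − 1.5(P + 16) = 331.5 - 1.5P.
331.5 - 1.5P = -639 + 7P gives seller price Ps = 1941/17; buyers pay Pb = 1941/17 + 16 = 2213/17.
New quantity: Q = 355.5 − 1.5(2213/17) = 2724/17.
Revenue = 16 × 2724/17 = 43584/17.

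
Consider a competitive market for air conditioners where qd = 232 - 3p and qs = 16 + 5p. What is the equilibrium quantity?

Set qd = qs: 232 - 3p = 16 + 5p.
216 = 8p, so p* = 27.
q* = 232 − 3(27) = 151.

q* = 151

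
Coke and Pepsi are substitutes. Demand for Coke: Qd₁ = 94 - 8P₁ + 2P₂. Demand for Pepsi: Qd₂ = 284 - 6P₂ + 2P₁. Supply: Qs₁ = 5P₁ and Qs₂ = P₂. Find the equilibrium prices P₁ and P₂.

Market 1: 94 - 8P₁ + 2P₂ = 5P₁ → 13P₁ - 2P₂ = 94.
Market 2: 7P₂ - 2P₁ = 284.
Eliminating P₂: 7×(1) + 2×(2) gives 87P₁ = 1226, so P₁ = 1226/87.
Back-substitute into (2): P₂ = (284 + 2×1226/87) / 7 = 3880/87.

P₁ = 1226/87, P₂ = 3880/87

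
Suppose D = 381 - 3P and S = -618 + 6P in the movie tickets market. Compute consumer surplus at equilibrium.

Equilibrium: 381 - 3P = -618 + 6P gives P* = 111, Q* = 48.
Demand choke price (D = 0): P = 127.
CS = ½(127 − 111)(48) = 384.

Consumer surplus = 384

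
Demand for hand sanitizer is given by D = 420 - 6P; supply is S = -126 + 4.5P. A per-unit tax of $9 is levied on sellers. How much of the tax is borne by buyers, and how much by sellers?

Pre-tax equilibrium: P* = 52, Q* = 108.
Tax on sellers shifts supply to S = -126 + 4.5(P − 9) = -166.5 + 4.5P.
420 - 6P = -166.5 + 4.5P gives buyer price Pb = 391/7; sellers receive Ps = 391/7 − 9 = 328/7.
New quantity: Q = 420 − 6(391/7) = 594/7.
Buyer burden = 391/7 − 52 = 27/7; seller burden = 52 − 328/7 = 36/7.

Buyers bear 27/7, sellers bear 36/7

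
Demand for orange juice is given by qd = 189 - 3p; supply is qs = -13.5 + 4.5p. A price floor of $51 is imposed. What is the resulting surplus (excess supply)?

Surplus = 180

Equilibrium price would be p* = 27, so the floor at 51 binds.
At p = 51: qd = 36, qs = 216.
Surplus = 216 − 36 = 180.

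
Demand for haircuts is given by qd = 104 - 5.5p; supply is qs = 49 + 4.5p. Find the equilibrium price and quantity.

Set qd = qs: 104 - 5.5p = 49 + 4.5p.
55 = 10p, so p* = 5.5.
q* = 104 − 5.5(5.5) = 73.75.

p* = 5.5, q* = 73.75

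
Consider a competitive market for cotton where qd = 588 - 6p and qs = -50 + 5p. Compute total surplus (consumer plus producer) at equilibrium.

Equilibrium: 588 - 6p = -50 + 5p gives p* = 58, q* = 240.
Demand choke price: p = 98; supply starts at p = 10.
CS = ½(98 − 58)(240) = 4800; PS = ½(58 − 10)(240) = 5760.

Total surplus = 10560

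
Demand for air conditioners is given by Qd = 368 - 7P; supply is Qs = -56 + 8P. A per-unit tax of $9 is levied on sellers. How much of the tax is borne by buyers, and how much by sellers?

Pre-tax equilibrium: P* = 424/15, Q* = 2552/15.
Tax on sellers shifts supply to Qs = -56 + 8(P − 9) = -128 + 8P.
368 - 7P = -128 + 8P gives buyer price Pb = 496/15; sellers receive Ps = 496/15 − 9 = 361/15.
New quantity: Q = 368 − 7(496/15) = 2048/15.
Buyer burden = 496/15 − 424/15 = 4.8; seller burden = 424/15 − 361/15 = 4.2.

Buyers bear $4.8, sellers bear $4.2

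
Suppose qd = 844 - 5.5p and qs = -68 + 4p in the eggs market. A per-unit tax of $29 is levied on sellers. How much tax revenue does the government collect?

Tax revenue = 137112/19

Pre-tax equilibrium: p* = 96, q* = 316.
Tax on sellers shifts supply to qs = -68 + 4(p − 29) = -184 + 4p.
844 - 5.5p = -184 + 4p gives buyer price pb = 2056/19; sellers receive ps = 2056/19 − 29 = 1505/19.
New quantity: q = 844 − 5.5(2056/19) = 4728/19.
Revenue = 29 × 4728/19 = 137112/19.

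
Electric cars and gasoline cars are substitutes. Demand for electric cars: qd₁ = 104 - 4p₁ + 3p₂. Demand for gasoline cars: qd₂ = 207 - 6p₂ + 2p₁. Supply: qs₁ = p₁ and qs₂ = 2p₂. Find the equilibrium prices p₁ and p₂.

p₁ = 1453/34, p₂ = 1243/34

Market 1: 104 - 4p₁ + 3p₂ = p₁ → 5p₁ - 3p₂ = 104.
Market 2: 8p₂ - 2p₁ = 207.
Eliminating p₂: 8×(1) + 3×(2) gives 34p₁ = 1453, so p₁ = 1453/34.
Back-substitute into (2): p₂ = (207 + 2×1453/34) / 8 = 1243/34.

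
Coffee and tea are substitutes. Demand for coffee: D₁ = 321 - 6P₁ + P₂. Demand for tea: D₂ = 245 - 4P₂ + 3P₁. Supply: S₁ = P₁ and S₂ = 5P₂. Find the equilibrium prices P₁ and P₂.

Market 1: 321 - 6P₁ + P₂ = P₁ → 7P₁ - P₂ = 321.
Market 2: 9P₂ - 3P₁ = 245.
Eliminating P₂: 9×(1) + 1×(2) gives 60P₁ = 3134, so P₁ = 1567/30.
Back-substitute into (2): P₂ = (245 + 3×1567/30) / 9 = 1339/30.

P₁ = 1567/30, P₂ = 1339/30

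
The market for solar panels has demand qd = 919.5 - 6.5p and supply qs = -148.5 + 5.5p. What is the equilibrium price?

p* = 89

Set qd = qs: 919.5 - 6.5p = -148.5 + 5.5p.
1068 = 12p, so p* = 89.
q* = 919.5 − 6.5(89) = 341.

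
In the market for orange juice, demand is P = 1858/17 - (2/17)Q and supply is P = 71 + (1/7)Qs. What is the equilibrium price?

P* = 92

Set the two price expressions equal: 1858/17 - (2/17)Q = 71 + (1/7)Q.
651/17 = (31/119)Q, so Q* = 147.
P* = 1858/17 − (2/17)(147) = 92.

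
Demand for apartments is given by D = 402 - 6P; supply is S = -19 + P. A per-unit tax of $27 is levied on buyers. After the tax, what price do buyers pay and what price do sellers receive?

Pre-tax equilibrium: P* = 421/7, Q* = 288/7.
Tax on buyers shifts demand to D = 402 − 6(P + 27) = 240 - 6P.
240 - 6P = -19 + P gives seller price Ps = 37; buyers pay Pb = 37 + 27 = 64.
New quantity: Q = 402 − 6(64) = 18.

Buyers pay $64, sellers receive $37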